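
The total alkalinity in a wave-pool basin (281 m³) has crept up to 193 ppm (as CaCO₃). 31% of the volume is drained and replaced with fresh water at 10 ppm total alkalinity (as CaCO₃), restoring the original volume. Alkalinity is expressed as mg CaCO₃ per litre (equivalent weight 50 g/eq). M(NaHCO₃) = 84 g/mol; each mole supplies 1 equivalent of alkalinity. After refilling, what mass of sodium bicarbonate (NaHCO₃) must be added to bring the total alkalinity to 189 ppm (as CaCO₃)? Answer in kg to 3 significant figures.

24.9 kg

Volume: 281 m³ = 281,000 L.
After draining 31% and refilling: 193 × 0.69 + 10 × 0.31 = 136.27 ppm.
Deficit to target: 189 − 136.27 = 52.73 mg/L.
As CaCO₃: 52.73 mg/L × 281,000 L = 14,820 g; ÷ 50 g/eq ÷ 1 = 296.3 mol NaHCO₃.
Mass: 296.3 × 84 = 24,890 g.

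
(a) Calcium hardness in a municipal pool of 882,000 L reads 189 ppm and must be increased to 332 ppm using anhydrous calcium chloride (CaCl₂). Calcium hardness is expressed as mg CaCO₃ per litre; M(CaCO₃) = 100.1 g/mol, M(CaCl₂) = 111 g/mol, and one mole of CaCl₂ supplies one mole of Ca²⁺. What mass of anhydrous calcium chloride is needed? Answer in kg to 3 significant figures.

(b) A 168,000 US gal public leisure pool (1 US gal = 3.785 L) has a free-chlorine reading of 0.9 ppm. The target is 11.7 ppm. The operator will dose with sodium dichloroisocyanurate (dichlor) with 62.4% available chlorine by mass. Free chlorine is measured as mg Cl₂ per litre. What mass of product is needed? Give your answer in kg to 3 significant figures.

(a) Hardness to add: (332 − 189) = 143 mg/L as CaCO₃ × 882,000 L = 126,100 g as CaCO₃.
(a) Moles of Ca²⁺ (1 mol Ca²⁺ ≡ 1 mol CaCO₃): 126,100 / 100.1 g/mol = 1260 mol.
(a) Mass of CaCl₂: 1260 × 111 = 139,900 g.

(b) Volume: 168,000 US gal × 3.785 L/gal = 635,880 L.
(b) Chlorine deficit: 11.7 − 0.9 = 10.8 ppm = 10.8 mg/L as Cl₂.
(b) Cl₂ equivalent needed: 10.8 mg/L × 635,880 L = 6,868,000 mg = 6868 g.
(b) Product at 62.4% available chlorine: 6868 / 0.624 = 11,010 g.

(a) 140 kg; (b) 11.0 kg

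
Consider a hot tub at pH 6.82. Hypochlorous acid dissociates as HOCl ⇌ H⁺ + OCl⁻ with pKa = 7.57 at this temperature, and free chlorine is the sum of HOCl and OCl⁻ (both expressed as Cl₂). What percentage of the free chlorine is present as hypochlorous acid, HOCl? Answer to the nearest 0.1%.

84.9%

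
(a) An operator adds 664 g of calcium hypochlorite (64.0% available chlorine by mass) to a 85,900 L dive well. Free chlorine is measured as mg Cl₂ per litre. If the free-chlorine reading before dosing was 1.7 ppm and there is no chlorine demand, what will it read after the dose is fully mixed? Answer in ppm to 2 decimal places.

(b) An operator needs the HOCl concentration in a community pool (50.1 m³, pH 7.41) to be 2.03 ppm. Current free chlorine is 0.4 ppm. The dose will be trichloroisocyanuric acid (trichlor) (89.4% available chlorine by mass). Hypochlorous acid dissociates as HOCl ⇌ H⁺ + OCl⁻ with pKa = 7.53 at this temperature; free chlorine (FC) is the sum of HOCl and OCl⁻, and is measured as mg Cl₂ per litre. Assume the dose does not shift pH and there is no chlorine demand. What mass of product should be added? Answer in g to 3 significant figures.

(a) 6.65 ppm; (b) 178 g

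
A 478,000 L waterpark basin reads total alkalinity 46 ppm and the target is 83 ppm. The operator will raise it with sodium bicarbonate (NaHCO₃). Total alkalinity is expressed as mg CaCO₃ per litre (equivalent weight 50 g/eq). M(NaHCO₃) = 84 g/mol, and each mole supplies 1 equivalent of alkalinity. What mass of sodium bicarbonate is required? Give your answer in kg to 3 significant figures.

29.7 kg

Alkalinity to add: (83 − 46) = 37 mg/L as CaCO₃ × 478,000 L = 17,690 g as CaCO₃.
Equivalents: 17,690 g ÷ 50 g/eq = 353.7 eq.
NaHCO₃ supplies 1 eq per mole → 353.7 mol.
Mass: 353.7 mol × 84 g/mol = 29,710 g.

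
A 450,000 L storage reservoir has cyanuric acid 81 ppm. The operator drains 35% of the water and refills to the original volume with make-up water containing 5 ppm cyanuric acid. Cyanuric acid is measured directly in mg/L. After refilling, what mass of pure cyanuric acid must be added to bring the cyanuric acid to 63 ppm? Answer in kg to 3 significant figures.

After draining 35% and refilling: 81 × 0.65 + 5 × 0.35 = 54.4 ppm.
Deficit to target: 63 − 54.4 = 8.6 mg/L.
Mass: 8.6 mg/L × 450,000 L = 3870 g cyanuric acid.

3.87 kg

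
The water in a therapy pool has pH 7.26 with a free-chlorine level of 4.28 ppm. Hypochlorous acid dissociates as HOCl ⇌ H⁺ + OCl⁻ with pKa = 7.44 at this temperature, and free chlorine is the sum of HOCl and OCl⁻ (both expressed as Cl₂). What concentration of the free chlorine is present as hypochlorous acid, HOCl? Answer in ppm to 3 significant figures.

[OCl⁻]/[HOCl] = 10^(pH − pKa) = 10^(7.26 − 7.44) = 10^-0.18 = 0.6607.
Fraction as HOCl = 1 / (1 + 0.6607) = 0.6022.
HOCl = 0.6022 × 4.28 ppm = 2.577 ppm.

2.58 ppm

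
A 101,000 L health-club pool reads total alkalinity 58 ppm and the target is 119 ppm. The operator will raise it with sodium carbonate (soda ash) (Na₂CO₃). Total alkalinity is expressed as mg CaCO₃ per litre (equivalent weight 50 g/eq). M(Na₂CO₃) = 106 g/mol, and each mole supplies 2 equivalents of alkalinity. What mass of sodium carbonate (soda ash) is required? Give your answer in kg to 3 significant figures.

6.53 kg

Alkalinity to add: (119 − 58) = 61 mg/L as CaCO₃ × 101,000 L = 6161 g as CaCO₃.
Equivalents: 6161 g ÷ 50 g/eq = 123.2 eq.
Each mole of Na₂CO₃ supplies 2 eq, so 123.2 / 2 = 61.61 mol.
Mass: 61.61 mol × 106 g/mol = 6531 g.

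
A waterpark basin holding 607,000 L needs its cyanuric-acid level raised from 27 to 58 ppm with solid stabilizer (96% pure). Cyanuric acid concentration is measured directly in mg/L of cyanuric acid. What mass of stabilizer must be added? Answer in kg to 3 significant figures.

19.6 kg

CYA to add: (58 − 27) = 31 mg/L × 607,000 L = 18,820 g cyanuric acid.
At 96% purity: 18,820 / 0.96 = 19,600 g product.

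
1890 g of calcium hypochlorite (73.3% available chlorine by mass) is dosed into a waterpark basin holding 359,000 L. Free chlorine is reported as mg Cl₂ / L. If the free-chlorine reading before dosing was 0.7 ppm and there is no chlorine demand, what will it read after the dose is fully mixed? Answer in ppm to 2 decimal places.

4.56 ppm

Available chlorine delivered: 1890 g × 0.733 = 1385 g as Cl₂.
Concentration rise: 1385 g / 359,000 L = 3.859 mg/L = 3.86 ppm.
Final FC: 0.7 + 3.86 = 4.56 ppm.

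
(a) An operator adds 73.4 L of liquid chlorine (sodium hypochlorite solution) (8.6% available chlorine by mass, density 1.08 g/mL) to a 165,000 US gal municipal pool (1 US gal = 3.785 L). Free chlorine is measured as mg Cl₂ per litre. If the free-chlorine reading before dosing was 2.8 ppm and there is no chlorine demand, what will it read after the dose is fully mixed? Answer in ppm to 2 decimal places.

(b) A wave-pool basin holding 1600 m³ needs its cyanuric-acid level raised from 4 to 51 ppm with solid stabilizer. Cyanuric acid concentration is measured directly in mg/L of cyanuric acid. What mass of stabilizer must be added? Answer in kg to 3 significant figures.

(a) 13.72 ppm; (b) 75.2 kg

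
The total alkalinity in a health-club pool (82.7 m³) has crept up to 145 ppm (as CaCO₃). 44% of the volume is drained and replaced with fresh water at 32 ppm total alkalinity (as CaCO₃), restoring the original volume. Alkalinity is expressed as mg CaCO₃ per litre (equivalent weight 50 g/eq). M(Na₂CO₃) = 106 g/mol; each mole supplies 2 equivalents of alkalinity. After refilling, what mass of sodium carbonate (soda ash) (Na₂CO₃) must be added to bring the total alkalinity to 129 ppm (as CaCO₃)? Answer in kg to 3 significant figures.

2.96 kg

Volume: 82.7 m³ = 82,700 L.
After draining 44% and refilling: 145 × 0.56 + 32 × 0.44 = 95.28 ppm.
Deficit to target: 129 − 95.28 = 33.72 mg/L.
As CaCO₃: 33.72 mg/L × 82,700 L = 2789 g; ÷ 50 g/eq ÷ 2 = 27.89 mol Na₂CO₃.
Mass: 27.89 × 106 = 2956 g.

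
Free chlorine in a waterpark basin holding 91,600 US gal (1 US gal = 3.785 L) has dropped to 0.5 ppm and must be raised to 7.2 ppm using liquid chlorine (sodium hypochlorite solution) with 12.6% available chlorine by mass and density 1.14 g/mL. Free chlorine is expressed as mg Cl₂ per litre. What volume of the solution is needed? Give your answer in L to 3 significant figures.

Volume: 91,600 US gal × 3.785 L/gal = 346,706 L.
Chlorine deficit: 7.2 − 0.5 = 6.7 ppm = 6.7 mg/L as Cl₂.
Cl₂ equivalent needed: 6.7 mg/L × 346,706 L = 2,323,000 mg = 2323 g.
Product at 12.6% available chlorine: 2323 / 0.126 = 18,440 g.
Volume at density 1.14 g/mL: 18,440 g ÷ 1.14 g/mL = 16,170 mL.

16.2 L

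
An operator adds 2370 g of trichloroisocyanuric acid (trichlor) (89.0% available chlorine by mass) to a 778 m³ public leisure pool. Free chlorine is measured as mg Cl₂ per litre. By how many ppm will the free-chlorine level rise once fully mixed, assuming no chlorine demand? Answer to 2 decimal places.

Volume: 778 m³ = 778,000 L.
Available chlorine delivered: 2370 g × 0.89 = 2109 g as Cl₂.
Concentration rise: 2109 g / 778,000 L = 2.711 mg/L = 2.71 ppm.

2.71 ppm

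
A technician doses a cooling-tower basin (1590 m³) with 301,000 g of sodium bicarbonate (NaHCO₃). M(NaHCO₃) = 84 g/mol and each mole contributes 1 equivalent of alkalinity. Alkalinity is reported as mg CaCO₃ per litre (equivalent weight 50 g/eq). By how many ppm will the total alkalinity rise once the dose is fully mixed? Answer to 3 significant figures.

113 ppm

Volume: 1590 m³ = 1,590,000 L.
Moles of NaHCO₃: 301,000 g ÷ 84 g/mol = 3583 mol → 3583 eq of alkalinity.
As CaCO₃: 3583 eq × 50 g/eq = 179,200 g.
Rise: 179,200 g / 1,590,000 L × 1000 = 112.7 mg/L.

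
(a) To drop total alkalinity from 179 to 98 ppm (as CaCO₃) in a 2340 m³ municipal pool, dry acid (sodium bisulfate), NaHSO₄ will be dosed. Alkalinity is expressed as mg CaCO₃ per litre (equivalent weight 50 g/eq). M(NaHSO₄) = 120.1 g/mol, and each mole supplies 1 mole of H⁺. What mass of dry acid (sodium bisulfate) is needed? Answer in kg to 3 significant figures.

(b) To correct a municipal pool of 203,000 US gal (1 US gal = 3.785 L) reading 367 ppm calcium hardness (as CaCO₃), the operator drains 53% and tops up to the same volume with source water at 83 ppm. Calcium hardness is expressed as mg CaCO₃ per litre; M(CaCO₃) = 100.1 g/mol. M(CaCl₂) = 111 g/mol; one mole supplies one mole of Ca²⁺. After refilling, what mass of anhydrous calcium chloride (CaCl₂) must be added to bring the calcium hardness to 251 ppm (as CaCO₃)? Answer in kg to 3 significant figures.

(a) 455 kg; (b) 29.4 kg

(a) Volume: 2340 m³ = 2,340,000 L.
(a) Alkalinity to neutralize: (179 − 98) = 81 mg/L as CaCO₃ × 2,340,000 L = 189,500 g as CaCO₃.
(a) Equivalents of H⁺ required: 189,500 ÷ 50 g/eq = 3791 eq = 3791 mol NaHSO₄.
(a) Mass of NaHSO₄: 3791 × 120.1 = 455,300 g.

(b) Volume: 203,000 US gal × 3.785 L/gal = 768,355 L.
(b) After draining 53% and refilling: 367 × 0.47 + 83 × 0.53 = 216.48 ppm.
(b) Deficit to target: 251 − 216.48 = 34.52 mg/L.
(b) As CaCO₃: 34.52 mg/L × 768,355 L = 26,520 g; ÷ 100.1 = 265 mol Ca²⁺.
(b) Mass: 265 × 111 = 29,410 g.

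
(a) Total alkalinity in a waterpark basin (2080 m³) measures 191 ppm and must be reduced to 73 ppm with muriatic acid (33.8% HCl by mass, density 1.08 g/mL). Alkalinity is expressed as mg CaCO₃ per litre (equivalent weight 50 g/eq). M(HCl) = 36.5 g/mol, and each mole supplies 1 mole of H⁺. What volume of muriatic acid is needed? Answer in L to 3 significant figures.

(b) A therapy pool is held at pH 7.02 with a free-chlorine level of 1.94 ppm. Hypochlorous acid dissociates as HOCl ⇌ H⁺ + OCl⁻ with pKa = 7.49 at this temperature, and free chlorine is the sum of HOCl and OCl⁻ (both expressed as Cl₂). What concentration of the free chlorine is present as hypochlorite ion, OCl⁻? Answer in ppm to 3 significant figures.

(a) Volume: 2080 m³ = 2,080,000 L.
(a) Alkalinity to neutralize: (191 − 73) = 118 mg/L as CaCO₃ × 2,080,000 L = 245,400 g as CaCO₃.
(a) Equivalents of H⁺ required: 245,400 ÷ 50 g/eq = 4909 eq = 4909 mol HCl.
(a) Mass of HCl: 4909 × 36.5 = 179,200 g.
(a) Mass of 33.8% solution: 179,200 / 0.338 = 530,100 g.
(a) Volume: 530,100 g ÷ 1.08 g/mL = 490,800 mL.

(b) [OCl⁻]/[HOCl] = 10^(pH − pKa) = 10^(7.02 − 7.49) = 10^-0.47 = 0.3388.
(b) Fraction as HOCl = 1 / (1 + 0.3388) = 0.7469.
(b) OCl⁻ = (1 − 0.7469) × 1.94 ppm = 0.491 ppm.

(a) 491 L; (b) 0.491 ppm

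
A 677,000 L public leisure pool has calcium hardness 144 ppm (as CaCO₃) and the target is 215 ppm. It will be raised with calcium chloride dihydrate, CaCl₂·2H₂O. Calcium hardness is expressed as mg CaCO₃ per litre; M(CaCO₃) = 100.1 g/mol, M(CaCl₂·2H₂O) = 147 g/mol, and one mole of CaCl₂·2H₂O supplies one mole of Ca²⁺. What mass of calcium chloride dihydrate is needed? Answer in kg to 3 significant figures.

70.6 kg

Hardness to add: (215 − 144) = 71 mg/L as CaCO₃ × 677,000 L = 48,070 g as CaCO₃.
Moles of Ca²⁺ (1 mol Ca²⁺ ≡ 1 mol CaCO₃): 48,070 / 100.1 g/mol = 480.2 mol.
Mass of CaCl₂·2H₂O: 480.2 × 147 = 70,590 g.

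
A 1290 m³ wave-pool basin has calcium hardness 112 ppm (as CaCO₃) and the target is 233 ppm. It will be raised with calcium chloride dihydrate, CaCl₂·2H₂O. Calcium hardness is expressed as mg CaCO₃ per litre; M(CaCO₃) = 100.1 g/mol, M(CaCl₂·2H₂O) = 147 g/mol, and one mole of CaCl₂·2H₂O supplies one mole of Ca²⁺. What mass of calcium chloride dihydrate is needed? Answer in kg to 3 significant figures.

Volume: 1290 m³ = 1,290,000 L.
Hardness to add: (233 − 112) = 121 mg/L as CaCO₃ × 1,290,000 L = 156,100 g as CaCO₃.
Moles of Ca²⁺ (1 mol Ca²⁺ ≡ 1 mol CaCO₃): 156,100 / 100.1 g/mol = 1559 mol.
Mass of CaCl₂·2H₂O: 1559 × 147 = 229,200 g.

229 kg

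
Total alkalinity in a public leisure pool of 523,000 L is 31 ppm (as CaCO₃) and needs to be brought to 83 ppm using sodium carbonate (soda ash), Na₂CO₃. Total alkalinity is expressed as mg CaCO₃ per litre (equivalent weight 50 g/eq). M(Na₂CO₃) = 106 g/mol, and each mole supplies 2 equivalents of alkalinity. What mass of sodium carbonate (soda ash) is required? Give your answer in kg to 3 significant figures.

28.8 kg

Alkalinity to add: (83 − 31) = 52 mg/L as CaCO₃ × 523,000 L = 27,200 g as CaCO₃.
Equivalents: 27,200 g ÷ 50 g/eq = 543.9 eq.
Each mole of Na₂CO₃ supplies 2 eq, so 543.9 / 2 = 272 mol.
Mass: 272 mol × 106 g/mol = 28,830 g.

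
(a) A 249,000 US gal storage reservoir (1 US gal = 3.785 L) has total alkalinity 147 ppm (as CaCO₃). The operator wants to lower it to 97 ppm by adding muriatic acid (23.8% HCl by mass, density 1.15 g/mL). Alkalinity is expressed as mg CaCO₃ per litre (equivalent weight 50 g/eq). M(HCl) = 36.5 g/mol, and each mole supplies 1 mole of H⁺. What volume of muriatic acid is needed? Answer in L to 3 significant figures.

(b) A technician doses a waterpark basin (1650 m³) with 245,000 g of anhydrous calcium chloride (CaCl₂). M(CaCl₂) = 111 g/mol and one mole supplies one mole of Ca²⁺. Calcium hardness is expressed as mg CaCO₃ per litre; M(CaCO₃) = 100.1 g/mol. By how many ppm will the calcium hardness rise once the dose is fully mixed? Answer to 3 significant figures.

(a) Volume: 249,000 US gal × 3.785 L/gal = 942,465 L.
(a) Alkalinity to neutralize: (147 − 97) = 50 mg/L as CaCO₃ × 942,465 L = 47,120 g as CaCO₃.
(a) Equivalents of H⁺ required: 47,120 ÷ 50 g/eq = 942.5 eq = 942.5 mol HCl.
(a) Mass of HCl: 942.5 × 36.5 = 34,400 g.
(a) Mass of 23.8% solution: 34,400 / 0.238 = 144,500 g.
(a) Volume: 144,500 g ÷ 1.15 g/mL = 125,700 mL.

(b) Volume: 1650 m³ = 1,650,000 L.
(b) Moles of Ca²⁺: 245,000 g ÷ 111 g/mol = 2207 mol.
(b) As CaCO₃: 2207 mol × 100.1 g/mol = 220,900 g.
(b) Rise: 220,900 g / 1,650,000 L × 1000 = 133.9 mg/L.

(a) 126 L; (b) 134 ppm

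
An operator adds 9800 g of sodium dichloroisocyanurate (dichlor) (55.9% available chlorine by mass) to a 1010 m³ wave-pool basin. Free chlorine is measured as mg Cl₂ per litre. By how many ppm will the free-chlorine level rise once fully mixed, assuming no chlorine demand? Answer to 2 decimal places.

Volume: 1010 m³ = 1,010,000 L.
Available chlorine delivered: 9800 g × 0.559 = 5478 g as Cl₂.
Concentration rise: 5478 g / 1,010,000 L = 5.424 mg/L = 5.42 ppm.

5.42 ppm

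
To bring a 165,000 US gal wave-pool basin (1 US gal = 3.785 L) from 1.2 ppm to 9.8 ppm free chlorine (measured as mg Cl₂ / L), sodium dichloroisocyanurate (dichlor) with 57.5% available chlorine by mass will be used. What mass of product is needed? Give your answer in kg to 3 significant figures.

9.34 kg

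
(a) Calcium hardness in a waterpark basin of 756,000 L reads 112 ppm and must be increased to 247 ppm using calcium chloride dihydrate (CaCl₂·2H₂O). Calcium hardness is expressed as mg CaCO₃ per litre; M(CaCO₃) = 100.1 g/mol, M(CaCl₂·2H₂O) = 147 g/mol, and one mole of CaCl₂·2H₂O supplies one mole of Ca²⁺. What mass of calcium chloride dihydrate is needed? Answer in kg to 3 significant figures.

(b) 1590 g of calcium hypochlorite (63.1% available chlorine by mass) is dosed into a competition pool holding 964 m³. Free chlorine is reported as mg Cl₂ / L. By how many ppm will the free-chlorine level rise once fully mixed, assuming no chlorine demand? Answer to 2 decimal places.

(a) 150 kg; (b) 1.04 ppm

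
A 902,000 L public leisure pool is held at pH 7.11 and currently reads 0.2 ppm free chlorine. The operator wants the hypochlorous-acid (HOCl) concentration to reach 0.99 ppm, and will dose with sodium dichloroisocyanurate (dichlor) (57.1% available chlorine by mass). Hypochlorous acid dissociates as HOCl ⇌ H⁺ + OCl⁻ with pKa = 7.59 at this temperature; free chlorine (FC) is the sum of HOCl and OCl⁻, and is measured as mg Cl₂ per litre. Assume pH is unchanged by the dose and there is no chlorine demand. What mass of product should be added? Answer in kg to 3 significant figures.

1.77 kg

[OCl⁻]/[HOCl] = 10^(pH − pKa) = 10^(7.11 − 7.59) = 0.3311; fraction as HOCl = 1/(1 + 0.3311) = 0.7512.
Free chlorine required for 0.99 ppm HOCl: 0.99 / 0.7512 = 1.318 ppm.
FC to add: 1.318 − 0.2 = 1.118 mg/L as Cl₂.
Cl₂ equivalent: 1.118 mg/L × 902,000 L = 1008 g.
Product at 57.1% available Cl: 1008 / 0.571 = 1766 g.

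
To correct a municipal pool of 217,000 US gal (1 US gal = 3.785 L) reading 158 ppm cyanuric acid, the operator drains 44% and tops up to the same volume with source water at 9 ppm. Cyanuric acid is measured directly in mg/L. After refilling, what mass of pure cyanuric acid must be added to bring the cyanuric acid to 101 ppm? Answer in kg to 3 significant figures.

7.03 kg

Volume: 217,000 US gal × 3.785 L/gal = 821,345 L.
After draining 44% and refilling: 158 × 0.56 + 9 × 0.44 = 92.44 ppm.
Deficit to target: 101 − 92.44 = 8.56 mg/L.
Mass: 8.56 mg/L × 821,345 L = 7031 g cyanuric acid.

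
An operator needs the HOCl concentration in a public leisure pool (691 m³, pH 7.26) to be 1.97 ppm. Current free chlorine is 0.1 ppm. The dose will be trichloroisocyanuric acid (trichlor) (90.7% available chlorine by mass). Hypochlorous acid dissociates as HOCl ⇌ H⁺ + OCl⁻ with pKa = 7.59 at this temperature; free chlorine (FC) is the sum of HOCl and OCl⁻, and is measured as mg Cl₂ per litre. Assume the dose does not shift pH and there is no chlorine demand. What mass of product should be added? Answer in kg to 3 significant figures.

2.13 kg

Volume: 691 m³ = 691,000 L.
[OCl⁻]/[HOCl] = 10^(pH − pKa) = 10^(7.26 − 7.59) = 0.4677; fraction as HOCl = 1/(1 + 0.4677) = 0.6813.
Free chlorine required for 1.97 ppm HOCl: 1.97 / 0.6813 = 2.891 ppm.
FC to add: 2.891 − 0.1 = 2.791 mg/L as Cl₂.
Cl₂ equivalent: 2.791 mg/L × 691,000 L = 1929 g.
Product at 90.7% available Cl: 1929 / 0.907 = 2127 g.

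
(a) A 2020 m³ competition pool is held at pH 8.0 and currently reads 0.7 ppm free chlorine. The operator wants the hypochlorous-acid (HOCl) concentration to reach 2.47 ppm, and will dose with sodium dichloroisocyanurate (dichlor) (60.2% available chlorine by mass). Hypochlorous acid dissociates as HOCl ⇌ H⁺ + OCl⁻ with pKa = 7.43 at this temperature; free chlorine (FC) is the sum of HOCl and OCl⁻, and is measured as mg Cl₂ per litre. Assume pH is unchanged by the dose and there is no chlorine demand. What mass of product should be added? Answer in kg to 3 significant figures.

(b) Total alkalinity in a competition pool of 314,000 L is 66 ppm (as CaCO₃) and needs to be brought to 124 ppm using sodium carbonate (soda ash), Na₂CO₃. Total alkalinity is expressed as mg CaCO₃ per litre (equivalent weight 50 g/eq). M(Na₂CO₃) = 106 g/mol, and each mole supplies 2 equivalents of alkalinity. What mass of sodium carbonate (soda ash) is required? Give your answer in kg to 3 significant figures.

(a) 36.7 kg; (b) 19.3 kg

(a) Volume: 2020 m³ = 2,020,000 L.
(a) [OCl⁻]/[HOCl] = 10^(pH − pKa) = 10^(8.0 − 7.43) = 3.715; fraction as HOCl = 1/(1 + 3.715) = 0.2121.
(a) Free chlorine required for 2.47 ppm HOCl: 2.47 / 0.2121 = 11.65 ppm.
(a) FC to add: 11.65 − 0.7 = 10.95 mg/L as Cl₂.
(a) Cl₂ equivalent: 10.95 mg/L × 2,020,000 L = 22,110 g.
(a) Product at 60.2% available Cl: 22,110 / 0.602 = 36,730 g.

(b) Alkalinity to add: (124 − 66) = 58 mg/L as CaCO₃ × 314,000 L = 18,210 g as CaCO₃.
(b) Equivalents: 18,210 g ÷ 50 g/eq = 364.2 eq.
(b) Each mole of Na₂CO₃ supplies 2 eq, so 364.2 / 2 = 182.1 mol.
(b) Mass: 182.1 mol × 106 g/mol = 19,300 g.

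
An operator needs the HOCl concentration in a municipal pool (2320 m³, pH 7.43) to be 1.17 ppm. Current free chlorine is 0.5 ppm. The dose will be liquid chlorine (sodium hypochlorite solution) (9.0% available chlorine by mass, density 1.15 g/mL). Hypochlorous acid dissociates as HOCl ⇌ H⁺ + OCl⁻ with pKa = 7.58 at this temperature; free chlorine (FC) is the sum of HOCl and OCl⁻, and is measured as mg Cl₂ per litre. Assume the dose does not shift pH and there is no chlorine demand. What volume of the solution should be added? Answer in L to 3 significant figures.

33.6 L

Volume: 2320 m³ = 2,320,000 L.
[OCl⁻]/[HOCl] = 10^(pH − pKa) = 10^(7.43 − 7.58) = 0.7079; fraction as HOCl = 1/(1 + 0.7079) = 0.5855.
Free chlorine required for 1.17 ppm HOCl: 1.17 / 0.5855 = 1.998 ppm.
FC to add: 1.998 − 0.5 = 1.498 mg/L as Cl₂.
Cl₂ equivalent: 1.498 mg/L × 2,320,000 L = 3476 g.
Product at 9.0% available Cl: 3476 / 0.09 = 38,620 g.
Volume: 38,620 g ÷ 1.15 g/mL = 33,590 mL.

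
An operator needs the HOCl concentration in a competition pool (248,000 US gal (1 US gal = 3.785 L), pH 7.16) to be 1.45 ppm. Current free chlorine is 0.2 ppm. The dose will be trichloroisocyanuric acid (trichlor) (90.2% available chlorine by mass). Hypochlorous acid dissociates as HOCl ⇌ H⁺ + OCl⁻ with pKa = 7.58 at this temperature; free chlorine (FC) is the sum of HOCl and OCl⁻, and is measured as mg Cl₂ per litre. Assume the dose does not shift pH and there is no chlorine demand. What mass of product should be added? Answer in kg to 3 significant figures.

1.87 kg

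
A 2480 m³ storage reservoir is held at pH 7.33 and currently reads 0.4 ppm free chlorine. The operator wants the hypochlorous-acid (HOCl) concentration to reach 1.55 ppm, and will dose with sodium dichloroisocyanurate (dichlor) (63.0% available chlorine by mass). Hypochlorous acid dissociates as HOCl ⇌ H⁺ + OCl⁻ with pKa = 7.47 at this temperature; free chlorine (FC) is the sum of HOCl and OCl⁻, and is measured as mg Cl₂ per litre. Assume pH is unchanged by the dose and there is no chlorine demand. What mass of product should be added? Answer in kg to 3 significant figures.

8.95 kg

Volume: 2480 m³ = 2,480,000 L.
[OCl⁻]/[HOCl] = 10^(pH − pKa) = 10^(7.33 − 7.47) = 0.7244; fraction as HOCl = 1/(1 + 0.7244) = 0.5799.
Free chlorine required for 1.55 ppm HOCl: 1.55 / 0.5799 = 2.673 ppm.
FC to add: 2.673 − 0.4 = 2.273 mg/L as Cl₂.
Cl₂ equivalent: 2.273 mg/L × 2,480,000 L = 5637 g.
Product at 63.0% available Cl: 5637 / 0.63 = 8947 g.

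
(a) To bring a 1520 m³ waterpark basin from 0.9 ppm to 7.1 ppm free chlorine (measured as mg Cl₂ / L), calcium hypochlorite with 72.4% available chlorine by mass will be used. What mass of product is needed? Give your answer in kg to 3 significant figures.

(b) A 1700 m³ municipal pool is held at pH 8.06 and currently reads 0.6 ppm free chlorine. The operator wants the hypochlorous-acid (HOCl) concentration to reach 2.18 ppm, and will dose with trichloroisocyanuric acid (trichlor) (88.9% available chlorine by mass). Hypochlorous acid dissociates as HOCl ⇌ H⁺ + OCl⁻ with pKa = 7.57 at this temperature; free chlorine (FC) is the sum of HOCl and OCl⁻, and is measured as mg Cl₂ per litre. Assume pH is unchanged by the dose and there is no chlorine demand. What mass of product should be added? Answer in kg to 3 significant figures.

(a) Volume: 1520 m³ = 1,520,000 L.
(a) Chlorine deficit: 7.1 − 0.9 = 6.2 ppm = 6.2 mg/L as Cl₂.
(a) Cl₂ equivalent needed: 6.2 mg/L × 1,520,000 L = 9,424,000 mg = 9424 g.
(a) Product at 72.4% available chlorine: 9424 / 0.724 = 13,020 g.

(b) Volume: 1700 m³ = 1,700,000 L.
(b) [OCl⁻]/[HOCl] = 10^(pH − pKa) = 10^(8.06 − 7.57) = 3.09; fraction as HOCl = 1/(1 + 3.09) = 0.2445.
(b) Free chlorine required for 2.18 ppm HOCl: 2.18 / 0.2445 = 8.917 ppm.
(b) FC to add: 8.917 − 0.6 = 8.317 mg/L as Cl₂.
(b) Cl₂ equivalent: 8.317 mg/L × 1,700,000 L = 14,140 g.
(b) Product at 88.9% available Cl: 14,140 / 0.889 = 15,900 g.

(a) 13.0 kg; (b) 15.9 kg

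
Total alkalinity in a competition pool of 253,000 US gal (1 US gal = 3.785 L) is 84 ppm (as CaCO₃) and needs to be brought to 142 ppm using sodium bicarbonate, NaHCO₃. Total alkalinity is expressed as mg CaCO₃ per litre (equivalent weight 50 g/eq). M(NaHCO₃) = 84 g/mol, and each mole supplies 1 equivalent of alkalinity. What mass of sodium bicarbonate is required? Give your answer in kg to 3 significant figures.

Volume: 253,000 US gal × 3.785 L/gal = 957,605 L.
Alkalinity to add: (142 − 84) = 58 mg/L as CaCO₃ × 957,605 L = 55,540 g as CaCO₃.
Equivalents: 55,540 g ÷ 50 g/eq = 1111 eq.
NaHCO₃ supplies 1 eq per mole → 1111 mol.
Mass: 1111 mol × 84 g/mol = 93,310 g.

93.3 kg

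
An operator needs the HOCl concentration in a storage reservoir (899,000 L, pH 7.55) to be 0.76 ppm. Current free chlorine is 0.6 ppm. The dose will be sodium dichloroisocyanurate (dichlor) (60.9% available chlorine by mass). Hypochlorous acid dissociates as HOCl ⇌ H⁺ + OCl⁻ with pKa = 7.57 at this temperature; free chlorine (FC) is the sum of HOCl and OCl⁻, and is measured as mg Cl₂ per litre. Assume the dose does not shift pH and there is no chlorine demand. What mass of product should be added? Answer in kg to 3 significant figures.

[OCl⁻]/[HOCl] = 10^(pH − pKa) = 10^(7.55 − 7.57) = 0.955; fraction as HOCl = 1/(1 + 0.955) = 0.5115.
Free chlorine required for 0.76 ppm HOCl: 0.76 / 0.5115 = 1.486 ppm.
FC to add: 1.486 − 0.6 = 0.8858 mg/L as Cl₂.
Cl₂ equivalent: 0.8858 mg/L × 899,000 L = 796.3 g.
Product at 60.9% available Cl: 796.3 / 0.609 = 1308 g.

1.31 kg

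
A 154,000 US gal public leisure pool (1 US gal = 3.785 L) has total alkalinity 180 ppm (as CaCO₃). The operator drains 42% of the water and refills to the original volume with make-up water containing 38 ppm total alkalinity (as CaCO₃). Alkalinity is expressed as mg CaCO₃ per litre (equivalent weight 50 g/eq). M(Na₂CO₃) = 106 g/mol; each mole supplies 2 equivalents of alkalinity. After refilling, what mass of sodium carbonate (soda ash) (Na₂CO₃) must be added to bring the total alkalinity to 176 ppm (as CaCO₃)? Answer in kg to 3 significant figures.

Volume: 154,000 US gal × 3.785 L/gal = 582,890 L.
After draining 42% and refilling: 180 × 0.58 + 38 × 0.42 = 120.36 ppm.
Deficit to target: 176 − 120.36 = 55.64 mg/L.
As CaCO₃: 55.64 mg/L × 582,890 L = 32,430 g; ÷ 50 g/eq ÷ 2 = 324.3 mol Na₂CO₃.
Mass: 324.3 × 106 = 34,380 g.

34.4 kg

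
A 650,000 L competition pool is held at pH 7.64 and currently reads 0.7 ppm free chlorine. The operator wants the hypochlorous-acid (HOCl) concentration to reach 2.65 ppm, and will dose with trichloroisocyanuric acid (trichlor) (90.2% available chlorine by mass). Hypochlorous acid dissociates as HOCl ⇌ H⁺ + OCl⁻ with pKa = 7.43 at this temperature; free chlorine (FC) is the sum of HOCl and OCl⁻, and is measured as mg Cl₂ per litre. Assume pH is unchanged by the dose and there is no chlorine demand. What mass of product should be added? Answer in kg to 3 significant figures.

4.50 kg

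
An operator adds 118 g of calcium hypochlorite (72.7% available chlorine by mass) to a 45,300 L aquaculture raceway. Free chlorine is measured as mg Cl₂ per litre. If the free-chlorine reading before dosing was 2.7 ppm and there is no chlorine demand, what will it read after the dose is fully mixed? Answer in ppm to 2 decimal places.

4.59 ppm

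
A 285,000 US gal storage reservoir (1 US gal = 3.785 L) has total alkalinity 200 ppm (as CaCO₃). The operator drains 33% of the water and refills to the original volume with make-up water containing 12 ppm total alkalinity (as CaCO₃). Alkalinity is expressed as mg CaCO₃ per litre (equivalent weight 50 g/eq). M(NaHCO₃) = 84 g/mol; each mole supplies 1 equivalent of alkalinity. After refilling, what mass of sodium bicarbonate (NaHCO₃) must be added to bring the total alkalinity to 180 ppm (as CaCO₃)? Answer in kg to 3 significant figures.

76.2 kg

Volume: 285,000 US gal × 3.785 L/gal = 1,078,725 L.
After draining 33% and refilling: 200 × 0.67 + 12 × 0.33 = 137.96 ppm.
Deficit to target: 180 − 137.96 = 42.04 mg/L.
As CaCO₃: 42.04 mg/L × 1,078,725 L = 45,350 g; ÷ 50 g/eq ÷ 1 = 907 mol NaHCO₃.
Mass: 907 × 84 = 76,190 g.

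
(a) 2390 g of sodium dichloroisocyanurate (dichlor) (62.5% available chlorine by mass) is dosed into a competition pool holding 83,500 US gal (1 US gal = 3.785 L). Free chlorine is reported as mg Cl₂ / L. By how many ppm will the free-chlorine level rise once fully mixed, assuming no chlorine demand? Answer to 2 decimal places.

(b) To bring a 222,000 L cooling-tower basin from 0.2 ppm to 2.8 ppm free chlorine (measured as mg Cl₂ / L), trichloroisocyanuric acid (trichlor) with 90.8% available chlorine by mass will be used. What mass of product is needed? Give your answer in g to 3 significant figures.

(a) Volume: 83,500 US gal × 3.785 L/gal = 316,048 L.
(a) Available chlorine delivered: 2390 g × 0.625 = 1494 g as Cl₂.
(a) Concentration rise: 1494 g / 316,048 L = 4.726 mg/L = 4.73 ppm.

(b) Chlorine deficit: 2.8 − 0.2 = 2.6 ppm = 2.6 mg/L as Cl₂.
(b) Cl₂ equivalent needed: 2.6 mg/L × 222,000 L = 577,200 mg = 577.2 g.
(b) Product at 90.8% available chlorine: 577.2 / 0.908 = 635.7 g.

(a) 4.73 ppm; (b) 636 g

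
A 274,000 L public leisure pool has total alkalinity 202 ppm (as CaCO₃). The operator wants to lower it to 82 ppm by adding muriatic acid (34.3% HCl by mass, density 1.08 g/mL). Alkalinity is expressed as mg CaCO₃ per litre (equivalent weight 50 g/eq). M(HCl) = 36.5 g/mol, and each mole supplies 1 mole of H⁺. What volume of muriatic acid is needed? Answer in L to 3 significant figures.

64.8 L

Alkalinity to neutralize: (202 − 82) = 120 mg/L as CaCO₃ × 274,000 L = 32,880 g as CaCO₃.
Equivalents of H⁺ required: 32,880 ÷ 50 g/eq = 657.6 eq = 657.6 mol HCl.
Mass of HCl: 657.6 × 36.5 = 24,000 g.
Mass of 34.3% solution: 24,000 / 0.343 = 69,980 g.
Volume: 69,980 g ÷ 1.08 g/mL = 64,790 mL.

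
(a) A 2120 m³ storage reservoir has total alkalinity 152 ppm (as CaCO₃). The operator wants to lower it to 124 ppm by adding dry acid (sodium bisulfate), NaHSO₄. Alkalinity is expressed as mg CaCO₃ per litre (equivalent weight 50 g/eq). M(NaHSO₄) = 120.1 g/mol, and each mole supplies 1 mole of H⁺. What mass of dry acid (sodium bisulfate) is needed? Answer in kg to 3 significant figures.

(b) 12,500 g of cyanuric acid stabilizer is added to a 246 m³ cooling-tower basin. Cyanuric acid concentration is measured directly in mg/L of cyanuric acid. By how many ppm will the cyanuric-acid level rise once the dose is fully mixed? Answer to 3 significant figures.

(a) Volume: 2120 m³ = 2,120,000 L.
(a) Alkalinity to neutralize: (152 − 124) = 28 mg/L as CaCO₃ × 2,120,000 L = 59,360 g as CaCO₃.
(a) Equivalents of H⁺ required: 59,360 ÷ 50 g/eq = 1187 eq = 1187 mol NaHSO₄.
(a) Mass of NaHSO₄: 1187 × 120.1 = 142,600 g.

(b) Volume: 246 m³ = 246,000 L.
(b) Rise: 12,500 g / 246,000 L × 1000 = 50.81 mg/L.

(a) 143 kg; (b) 50.8 ppm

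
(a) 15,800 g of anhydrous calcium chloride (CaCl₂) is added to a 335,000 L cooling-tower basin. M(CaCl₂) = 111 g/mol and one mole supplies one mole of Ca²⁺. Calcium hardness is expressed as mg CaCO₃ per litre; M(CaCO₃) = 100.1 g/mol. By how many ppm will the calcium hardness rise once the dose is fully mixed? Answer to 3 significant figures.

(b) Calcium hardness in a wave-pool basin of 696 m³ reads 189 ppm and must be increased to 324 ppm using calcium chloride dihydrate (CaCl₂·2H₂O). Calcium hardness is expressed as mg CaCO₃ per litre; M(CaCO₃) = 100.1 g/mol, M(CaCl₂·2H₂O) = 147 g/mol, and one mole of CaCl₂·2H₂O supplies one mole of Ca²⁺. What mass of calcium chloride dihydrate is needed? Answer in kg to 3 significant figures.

(a) Moles of Ca²⁺: 15,800 g ÷ 111 g/mol = 142.3 mol.
(a) As CaCO₃: 142.3 mol × 100.1 g/mol = 14,250 g.
(a) Rise: 14,250 g / 335,000 L × 1000 = 42.53 mg/L.

(b) Volume: 696 m³ = 696,000 L.
(b) Hardness to add: (324 − 189) = 135 mg/L as CaCO₃ × 696,000 L = 93,960 g as CaCO₃.
(b) Moles of Ca²⁺ (1 mol Ca²⁺ ≡ 1 mol CaCO₃): 93,960 / 100.1 g/mol = 938.7 mol.
(b) Mass of CaCl₂·2H₂O: 938.7 × 147 = 138,000 g.

(a) 42.5 ppm; (b) 138 kg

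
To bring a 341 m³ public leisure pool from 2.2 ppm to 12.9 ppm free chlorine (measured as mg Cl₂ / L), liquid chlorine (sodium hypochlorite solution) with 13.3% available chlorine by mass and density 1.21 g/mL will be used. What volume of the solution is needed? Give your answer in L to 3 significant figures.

Volume: 341 m³ = 341,000 L.
Chlorine deficit: 12.9 − 2.2 = 10.7 ppm = 10.7 mg/L as Cl₂.
Cl₂ equivalent needed: 10.7 mg/L × 341,000 L = 3,649,000 mg = 3649 g.
Product at 13.3% available chlorine: 3649 / 0.133 = 27,430 g.
Volume at density 1.21 g/mL: 27,430 g ÷ 1.21 g/mL = 22,670 mL.

22.7 L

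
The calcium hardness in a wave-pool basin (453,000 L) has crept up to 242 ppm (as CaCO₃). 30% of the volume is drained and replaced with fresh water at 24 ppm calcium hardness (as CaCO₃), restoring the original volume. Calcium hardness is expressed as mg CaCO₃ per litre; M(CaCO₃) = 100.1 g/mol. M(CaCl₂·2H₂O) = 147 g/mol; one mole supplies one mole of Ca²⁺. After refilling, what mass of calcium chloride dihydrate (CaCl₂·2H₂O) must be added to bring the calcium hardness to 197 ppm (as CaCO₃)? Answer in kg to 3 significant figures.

13.6 kg

After draining 30% and refilling: 242 × 0.70 + 24 × 0.30 = 176.6 ppm.
Deficit to target: 197 − 176.6 = 20.4 mg/L.
As CaCO₃: 20.4 mg/L × 453,000 L = 9241 g; ÷ 100.1 = 92.32 mol Ca²⁺.
Mass: 92.32 × 147 = 13,570 g.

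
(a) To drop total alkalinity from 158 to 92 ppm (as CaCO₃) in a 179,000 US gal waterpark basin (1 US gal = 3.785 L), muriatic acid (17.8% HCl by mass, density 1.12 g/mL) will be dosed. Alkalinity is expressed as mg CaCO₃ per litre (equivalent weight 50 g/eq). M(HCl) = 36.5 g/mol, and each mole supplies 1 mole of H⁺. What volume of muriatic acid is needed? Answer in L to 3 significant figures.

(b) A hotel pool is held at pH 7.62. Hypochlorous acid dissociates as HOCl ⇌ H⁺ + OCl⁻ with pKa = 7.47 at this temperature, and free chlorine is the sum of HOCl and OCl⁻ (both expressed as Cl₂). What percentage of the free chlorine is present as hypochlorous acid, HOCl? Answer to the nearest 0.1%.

(a) Volume: 179,000 US gal × 3.785 L/gal = 677,515 L.
(a) Alkalinity to neutralize: (158 − 92) = 66 mg/L as CaCO₃ × 677,515 L = 44,720 g as CaCO₃.
(a) Equivalents of H⁺ required: 44,720 ÷ 50 g/eq = 894.3 eq = 894.3 mol HCl.
(a) Mass of HCl: 894.3 × 36.5 = 32,640 g.
(a) Mass of 17.8% solution: 32,640 / 0.178 = 183,400 g.
(a) Volume: 183,400 g ÷ 1.12 g/mL = 163,700 mL.

(b) [OCl⁻]/[HOCl] = 10^(pH − pKa) = 10^(7.62 − 7.47) = 10^0.15 = 1.413.
(b) Fraction as HOCl = 1 / (1 + 1.413) = 0.4145.

(a) 164 L; (b) 41.5%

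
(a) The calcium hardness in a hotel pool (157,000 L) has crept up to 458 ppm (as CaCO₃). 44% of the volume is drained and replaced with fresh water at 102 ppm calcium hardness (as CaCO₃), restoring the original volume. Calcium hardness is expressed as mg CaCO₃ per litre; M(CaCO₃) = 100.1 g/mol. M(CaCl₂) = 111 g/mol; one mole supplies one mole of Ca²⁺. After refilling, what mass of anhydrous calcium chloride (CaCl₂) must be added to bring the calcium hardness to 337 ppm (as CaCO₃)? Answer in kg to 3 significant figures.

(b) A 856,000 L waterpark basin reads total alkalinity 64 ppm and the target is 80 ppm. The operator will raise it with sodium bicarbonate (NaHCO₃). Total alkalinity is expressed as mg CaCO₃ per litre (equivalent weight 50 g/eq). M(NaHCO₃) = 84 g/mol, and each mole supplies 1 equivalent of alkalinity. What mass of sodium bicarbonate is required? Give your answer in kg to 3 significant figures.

(a) 6.20 kg; (b) 23.0 kg

(a) After draining 44% and refilling: 458 × 0.56 + 102 × 0.44 = 301.36 ppm.
(a) Deficit to target: 337 − 301.36 = 35.64 mg/L.
(a) As CaCO₃: 35.64 mg/L × 157,000 L = 5595 g; ÷ 100.1 = 55.9 mol Ca²⁺.
(a) Mass: 55.9 × 111 = 6205 g.

(b) Alkalinity to add: (80 − 64) = 16 mg/L as CaCO₃ × 856,000 L = 13,700 g as CaCO₃.
(b) Equivalents: 13,700 g ÷ 50 g/eq = 273.9 eq.
(b) NaHCO₃ supplies 1 eq per mole → 273.9 mol.
(b) Mass: 273.9 mol × 84 g/mol = 23,010 g.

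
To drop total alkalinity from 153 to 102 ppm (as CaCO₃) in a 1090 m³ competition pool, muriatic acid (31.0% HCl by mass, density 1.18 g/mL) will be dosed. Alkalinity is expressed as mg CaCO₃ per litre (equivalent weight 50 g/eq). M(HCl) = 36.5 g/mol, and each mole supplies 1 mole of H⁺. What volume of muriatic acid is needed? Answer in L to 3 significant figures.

Volume: 1090 m³ = 1,090,000 L.
Alkalinity to neutralize: (153 − 102) = 51 mg/L as CaCO₃ × 1,090,000 L = 55,590 g as CaCO₃.
Equivalents of H⁺ required: 55,590 ÷ 50 g/eq = 1112 eq = 1112 mol HCl.
Mass of HCl: 1112 × 36.5 = 40,580 g.
Mass of 31.0% solution: 40,580 / 0.31 = 130,900 g.
Volume: 130,900 g ÷ 1.18 g/mL = 110,900 mL.

111 L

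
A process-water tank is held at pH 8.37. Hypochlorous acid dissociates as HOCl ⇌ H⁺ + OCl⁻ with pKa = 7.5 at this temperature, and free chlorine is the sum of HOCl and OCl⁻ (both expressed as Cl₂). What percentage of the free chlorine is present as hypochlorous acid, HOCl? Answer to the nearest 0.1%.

[OCl⁻]/[HOCl] = 10^(pH − pKa) = 10^(8.37 − 7.5) = 10^0.87 = 7.413.
Fraction as HOCl = 1 / (1 + 7.413) = 0.1189.

11.9%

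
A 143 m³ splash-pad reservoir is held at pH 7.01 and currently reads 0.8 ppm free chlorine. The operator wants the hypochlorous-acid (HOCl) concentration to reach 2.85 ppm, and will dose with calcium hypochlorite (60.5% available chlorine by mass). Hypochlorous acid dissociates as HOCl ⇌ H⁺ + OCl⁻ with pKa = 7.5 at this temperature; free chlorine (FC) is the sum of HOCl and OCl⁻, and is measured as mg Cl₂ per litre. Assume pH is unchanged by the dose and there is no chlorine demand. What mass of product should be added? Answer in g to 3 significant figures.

Volume: 143 m³ = 143,000 L.
[OCl⁻]/[HOCl] = 10^(pH − pKa) = 10^(7.01 − 7.5) = 0.3236; fraction as HOCl = 1/(1 + 0.3236) = 0.7555.
Free chlorine required for 2.85 ppm HOCl: 2.85 / 0.7555 = 3.772 ppm.
FC to add: 3.772 − 0.8 = 2.972 mg/L as Cl₂.
Cl₂ equivalent: 2.972 mg/L × 143,000 L = 425 g.
Product at 60.5% available Cl: 425 / 0.605 = 702.5 g.

703 g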